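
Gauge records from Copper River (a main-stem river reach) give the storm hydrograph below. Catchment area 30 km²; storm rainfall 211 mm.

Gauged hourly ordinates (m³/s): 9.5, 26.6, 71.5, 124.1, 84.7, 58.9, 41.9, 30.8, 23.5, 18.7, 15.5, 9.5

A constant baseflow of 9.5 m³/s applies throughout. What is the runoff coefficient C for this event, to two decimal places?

C ≈ 0.23

ΣQ_DR = 401.2 m³/s; V = ΣQ_DR·Δt = 1.444 × 10^6 m³.
Runoff depth d = V / A = 48.14 mm.
C = d / P = 48.14 / 211 = 0.23.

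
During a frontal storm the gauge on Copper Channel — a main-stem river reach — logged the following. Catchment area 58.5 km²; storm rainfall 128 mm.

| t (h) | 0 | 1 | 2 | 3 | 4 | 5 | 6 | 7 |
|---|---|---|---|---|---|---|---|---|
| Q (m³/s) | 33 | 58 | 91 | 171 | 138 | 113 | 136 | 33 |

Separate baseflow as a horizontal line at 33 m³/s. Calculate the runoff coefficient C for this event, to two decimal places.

ΣQ_DR = 509.0 m³/s; V = ΣQ_DR·Δt = 1.832 × 10^6 m³.
Runoff depth d = V / A = 31.32 mm.
C = d / P = 31.32 / 128 = 0.24.

C ≈ 0.24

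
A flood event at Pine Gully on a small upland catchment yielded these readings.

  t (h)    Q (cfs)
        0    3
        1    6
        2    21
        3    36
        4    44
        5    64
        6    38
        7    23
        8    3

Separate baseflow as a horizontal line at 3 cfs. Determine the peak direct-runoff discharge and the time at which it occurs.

Q_p = 61.0 cfs at t = 5 h

Subtracting baseflow gives direct-runoff ordinates: 0.0, 3.0, 18.0, 33.0, 41.0, 61.0, 35.0, 20.0, 0.0 cfs.
The maximum is 61.0 cfs, occurring at the reading for t = 5 h.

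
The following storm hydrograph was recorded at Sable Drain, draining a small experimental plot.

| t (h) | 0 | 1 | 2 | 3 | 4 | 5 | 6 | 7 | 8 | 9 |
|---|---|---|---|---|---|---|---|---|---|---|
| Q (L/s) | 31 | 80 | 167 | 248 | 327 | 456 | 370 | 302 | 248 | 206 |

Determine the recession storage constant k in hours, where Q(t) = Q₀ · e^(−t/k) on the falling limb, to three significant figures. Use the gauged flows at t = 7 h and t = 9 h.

On the falling limb, Q drops from 302 to 206 L/s between t = 7 h and t = 9 h (Δt = 2 h).
k = −Δt / ln(Q₂/Q₁) = −2 / ln(206/302) = 5.23 h.

k ≈ 5.23 h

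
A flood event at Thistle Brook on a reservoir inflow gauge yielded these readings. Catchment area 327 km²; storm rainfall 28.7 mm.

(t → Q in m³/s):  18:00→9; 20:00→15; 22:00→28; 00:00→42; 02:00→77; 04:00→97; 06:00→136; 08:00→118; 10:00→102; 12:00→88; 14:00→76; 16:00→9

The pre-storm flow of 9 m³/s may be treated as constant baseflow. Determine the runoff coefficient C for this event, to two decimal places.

C ≈ 0.53

ΣQ_DR = 689.0 m³/s; V = ΣQ_DR·Δt = 4.961 × 10^6 m³.
Runoff depth d = V / A = 15.17 mm.
C = d / P = 15.17 / 28.7 = 0.53.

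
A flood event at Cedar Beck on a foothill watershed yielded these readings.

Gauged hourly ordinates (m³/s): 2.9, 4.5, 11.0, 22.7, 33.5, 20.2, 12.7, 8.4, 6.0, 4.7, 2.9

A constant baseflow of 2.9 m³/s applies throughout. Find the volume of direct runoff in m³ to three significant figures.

V ≈ 3.51 × 10^5 m³

Direct-runoff ordinates (Q − Q_b): 0.0, 1.6, 8.1, 19.8, 30.6, 17.3, 9.8, 5.5, 3.1, 1.8, 0.0 m³/s.
ΣQ_DR = 97.60 m³/s.
With Δt = 1 h = 3600 s, V = ΣQ_DR · Δt = 97.60 × 3600 = 3.51 × 10^5 m³.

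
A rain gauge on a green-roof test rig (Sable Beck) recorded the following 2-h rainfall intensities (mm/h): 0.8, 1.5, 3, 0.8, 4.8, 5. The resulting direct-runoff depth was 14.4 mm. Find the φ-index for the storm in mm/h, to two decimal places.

Only the 3 blocks with intensity above φ contribute runoff: 3, 4.8, 5 mm/h.
Σ(I−φ)·Δt = d  ⇒  (3+4.8+5 − 3φ)·2 = 14.4
φ = (12.80 − 14.4/2) / 3 = 1.87 mm/h.

φ ≈ 1.87 mm/h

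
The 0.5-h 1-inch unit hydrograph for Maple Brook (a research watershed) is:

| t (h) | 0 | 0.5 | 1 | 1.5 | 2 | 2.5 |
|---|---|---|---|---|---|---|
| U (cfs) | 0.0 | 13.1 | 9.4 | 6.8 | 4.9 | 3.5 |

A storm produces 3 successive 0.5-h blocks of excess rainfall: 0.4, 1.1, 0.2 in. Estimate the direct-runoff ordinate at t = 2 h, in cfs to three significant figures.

By discrete convolution, Q_j = Σ (P_i / 1 in) · U_{j−i}.
At t = 2 h (j=4): Q = (0.4/1)·4.9 + (1.1/1)·6.8 + (0.2/1)·9.4 = 11.3 cfs.

Q ≈ 11.3 cfs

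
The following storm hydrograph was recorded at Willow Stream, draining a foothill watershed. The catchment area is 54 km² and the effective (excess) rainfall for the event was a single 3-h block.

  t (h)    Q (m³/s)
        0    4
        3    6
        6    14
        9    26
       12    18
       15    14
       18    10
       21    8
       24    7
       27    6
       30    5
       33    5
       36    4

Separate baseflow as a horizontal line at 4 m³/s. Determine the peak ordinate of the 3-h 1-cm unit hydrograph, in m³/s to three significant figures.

U_p ≈ 14.7 m³/s

Direct runoff: 0.0, 2.0, 10.0, 22.0, 14.0, 10.0, 6.0, 4.0, 3.0, 2.0, 1.0, 1.0, 0.0 m³/s; ΣQ_DR = 75.00 m³/s, peak = 22.0 m³/s.
Runoff depth d = ΣQ_DR·Δt / A = 75.00 × 10800 / (54 km²) = 15.00 mm.
The 1-cm UH is the DRH scaled by (10 mm)/d, so U_p = 22.0 × 10/15.00 = 14.7 m³/s.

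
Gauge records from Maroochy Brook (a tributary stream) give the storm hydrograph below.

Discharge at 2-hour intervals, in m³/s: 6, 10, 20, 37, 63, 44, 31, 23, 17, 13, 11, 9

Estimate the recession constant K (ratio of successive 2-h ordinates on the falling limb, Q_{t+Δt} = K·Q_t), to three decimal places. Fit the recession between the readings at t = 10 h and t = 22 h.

Using the recession-limb readings at t = 10 h and t = 22 h: Q falls from 44 to 9 m³/s over 6 intervals.
K = (Q₂/Q₁)^(1/6) = (9/44)^(1/6) = 0.768.

K ≈ 0.768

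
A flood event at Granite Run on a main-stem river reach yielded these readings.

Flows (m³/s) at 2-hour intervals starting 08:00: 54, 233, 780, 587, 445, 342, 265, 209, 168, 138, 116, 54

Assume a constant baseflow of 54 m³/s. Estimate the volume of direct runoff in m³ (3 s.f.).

V ≈ 1.97 × 10^7 m³

Direct-runoff ordinates (Q − Q_b): 0.0, 179.0, 726.0, 533.0, 391.0, 288.0, 211.0, 155.0, 114.0, 84.0, 62.0, 0.0 m³/s.
ΣQ_DR = 2743 m³/s.
With Δt = 2 h = 7200 s, V = ΣQ_DR · Δt = 2743 × 7200 = 1.97 × 10^7 m³.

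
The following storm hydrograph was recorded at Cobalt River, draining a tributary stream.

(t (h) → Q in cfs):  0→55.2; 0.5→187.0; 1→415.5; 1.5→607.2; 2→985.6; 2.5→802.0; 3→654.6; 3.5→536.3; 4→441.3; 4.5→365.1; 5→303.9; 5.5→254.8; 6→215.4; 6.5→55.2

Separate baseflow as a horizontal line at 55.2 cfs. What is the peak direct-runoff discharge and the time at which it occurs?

Q_p = 930.4 cfs at t = 2 h

Subtracting baseflow gives direct-runoff ordinates: 0.0, 131.8, 360.3, 552.0, 930.4, 746.8, 599.4, 481.1, 386.1, 309.9, 248.7, 199.6, 160.2, 0.0 cfs.
The maximum is 930.4 cfs, occurring at the reading for t = 2 h.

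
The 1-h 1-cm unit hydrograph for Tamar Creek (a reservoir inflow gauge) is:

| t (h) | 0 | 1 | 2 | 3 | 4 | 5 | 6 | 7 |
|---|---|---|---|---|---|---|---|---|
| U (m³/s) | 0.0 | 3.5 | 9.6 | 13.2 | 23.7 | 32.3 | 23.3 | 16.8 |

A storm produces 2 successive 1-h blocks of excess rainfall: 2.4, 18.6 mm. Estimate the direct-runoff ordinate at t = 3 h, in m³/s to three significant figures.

By discrete convolution, Q_j = Σ (P_i / 10 mm) · U_{j−i}.
At t = 3 h (j=3): Q = (2.4/10)·13.2 + (18.6/10)·9.6 = 21.0 m³/s.

Q ≈ 21.0 m³/s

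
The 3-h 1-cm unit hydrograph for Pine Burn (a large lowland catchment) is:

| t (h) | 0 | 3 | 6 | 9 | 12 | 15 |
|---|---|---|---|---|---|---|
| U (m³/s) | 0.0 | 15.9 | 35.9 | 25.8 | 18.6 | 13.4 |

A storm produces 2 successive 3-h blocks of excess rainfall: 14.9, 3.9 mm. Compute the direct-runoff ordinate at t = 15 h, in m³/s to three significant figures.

Q ≈ 27.2 m³/s

By discrete convolution, Q_j = Σ (P_i / 10 mm) · U_{j−i}.
At t = 15 h (j=5): Q = (14.9/10)·13.4 + (3.9/10)·18.6 = 27.2 m³/s.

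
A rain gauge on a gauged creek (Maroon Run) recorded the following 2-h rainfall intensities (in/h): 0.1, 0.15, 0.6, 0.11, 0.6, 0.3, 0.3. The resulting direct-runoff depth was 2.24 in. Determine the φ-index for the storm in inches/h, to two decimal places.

φ ≈ 0.17 in/h

Only the 4 blocks with intensity above φ contribute runoff: 0.6, 0.6, 0.3, 0.3 in/h.
Σ(I−φ)·Δt = d  ⇒  (0.6+0.6+0.3+0.3 − 4φ)·2 = 2.24
φ = (1.800 − 2.24/2) / 4 = 0.17 in/h.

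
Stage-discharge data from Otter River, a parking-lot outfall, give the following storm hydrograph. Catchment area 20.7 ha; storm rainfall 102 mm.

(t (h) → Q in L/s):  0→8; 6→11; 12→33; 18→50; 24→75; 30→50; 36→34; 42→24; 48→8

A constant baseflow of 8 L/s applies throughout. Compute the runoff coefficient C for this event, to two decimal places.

ΣQ_DR = 221.0 L/s; V = ΣQ_DR·Δt = 4.774 × 10^6 L.
Runoff depth d = V / A = 23.06 mm.
C = d / P = 23.06 / 102 = 0.23.

C ≈ 0.23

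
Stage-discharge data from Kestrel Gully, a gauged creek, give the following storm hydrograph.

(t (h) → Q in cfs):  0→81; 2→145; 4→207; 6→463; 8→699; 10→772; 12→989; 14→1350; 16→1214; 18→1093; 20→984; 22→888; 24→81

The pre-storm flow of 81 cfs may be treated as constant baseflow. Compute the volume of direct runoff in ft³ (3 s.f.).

Direct-runoff ordinates (Q − Q_b): 0.0, 64.0, 126.0, 382.0, 618.0, 691.0, 908.0, 1269.0, 1133.0, 1012.0, 903.0, 807.0, 0.0 cfs.
ΣQ_DR = 7913 cfs.
With Δt = 2 h = 7200 s, V = ΣQ_DR · Δt = 7913 × 7200 = 5.70 × 10^7 ft³.

V ≈ 5.70 × 10^7 ft³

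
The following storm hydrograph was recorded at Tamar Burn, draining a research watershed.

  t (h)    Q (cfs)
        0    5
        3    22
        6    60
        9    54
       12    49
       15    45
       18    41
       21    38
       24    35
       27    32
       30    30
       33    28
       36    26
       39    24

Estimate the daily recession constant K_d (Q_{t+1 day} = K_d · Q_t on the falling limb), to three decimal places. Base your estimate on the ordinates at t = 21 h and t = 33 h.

K_d ≈ 0.543

Between t = 21 h and t = 33 h the flow falls from 38 to 28 cfs over 4×3 h = 12 h.
Per-interval ratio K = (28/38)^(1/4) = 0.9265; K_d = K^(24/3) = 0.543.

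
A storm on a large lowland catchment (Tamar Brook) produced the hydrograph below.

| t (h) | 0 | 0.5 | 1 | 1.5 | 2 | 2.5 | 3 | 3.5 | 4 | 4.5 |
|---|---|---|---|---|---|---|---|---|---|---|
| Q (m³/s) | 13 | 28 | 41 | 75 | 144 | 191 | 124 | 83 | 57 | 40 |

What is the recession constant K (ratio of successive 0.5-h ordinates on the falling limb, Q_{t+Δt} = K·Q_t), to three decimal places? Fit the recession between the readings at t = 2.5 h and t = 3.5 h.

Using the recession-limb readings at t = 2.5 h and t = 3.5 h: Q falls from 191 to 83 m³/s over 2 intervals.
K = (Q₂/Q₁)^(1/2) = (83/191)^(1/2) = 0.659.

K ≈ 0.659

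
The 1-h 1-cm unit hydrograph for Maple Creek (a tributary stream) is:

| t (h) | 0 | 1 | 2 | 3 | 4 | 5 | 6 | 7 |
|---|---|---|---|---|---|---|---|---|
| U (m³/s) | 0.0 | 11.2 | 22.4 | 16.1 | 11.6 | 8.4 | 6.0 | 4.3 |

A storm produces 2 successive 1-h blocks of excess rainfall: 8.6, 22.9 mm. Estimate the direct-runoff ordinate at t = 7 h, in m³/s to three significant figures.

Q ≈ 17.4 m³/s

By discrete convolution, Q_j = Σ (P_i / 10 mm) · U_{j−i}.
At t = 7 h (j=7): Q = (8.6/10)·4.3 + (22.9/10)·6.0 = 17.4 m³/s.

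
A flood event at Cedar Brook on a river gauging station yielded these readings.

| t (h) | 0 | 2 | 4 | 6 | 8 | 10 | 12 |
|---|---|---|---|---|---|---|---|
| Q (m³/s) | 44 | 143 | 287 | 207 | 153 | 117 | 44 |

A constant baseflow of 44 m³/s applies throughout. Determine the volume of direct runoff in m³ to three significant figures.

Direct-runoff ordinates (Q − Q_b): 0.0, 99.0, 243.0, 163.0, 109.0, 73.0, 0.0 m³/s.
ΣQ_DR = 687.0 m³/s.
With Δt = 2 h = 7200 s, V = ΣQ_DR · Δt = 687.0 × 7200 = 4.95 × 10^6 m³.

V ≈ 4.95 × 10^6 m³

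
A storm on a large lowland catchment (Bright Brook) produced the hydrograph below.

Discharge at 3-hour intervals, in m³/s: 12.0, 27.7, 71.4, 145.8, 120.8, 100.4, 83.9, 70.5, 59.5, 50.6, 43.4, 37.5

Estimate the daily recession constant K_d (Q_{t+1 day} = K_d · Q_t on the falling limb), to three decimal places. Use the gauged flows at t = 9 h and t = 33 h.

K_d ≈ 0.257

Between t = 9 h and t = 33 h the flow falls from 145.8 to 37.5 m³/s over 8×3 h = 24 h.
Per-interval ratio K = (37.5/145.8)^(1/8) = 0.8439; K_d = K^(24/3) = 0.257.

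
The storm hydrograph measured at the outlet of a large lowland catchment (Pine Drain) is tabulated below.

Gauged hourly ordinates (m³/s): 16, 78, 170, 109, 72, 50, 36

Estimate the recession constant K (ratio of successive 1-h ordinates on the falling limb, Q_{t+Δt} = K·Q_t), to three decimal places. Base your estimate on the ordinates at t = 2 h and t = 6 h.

K ≈ 0.678

Using the recession-limb readings at t = 2 h and t = 6 h: Q falls from 170 to 36 m³/s over 4 intervals.
K = (Q₂/Q₁)^(1/4) = (36/170)^(1/4) = 0.678.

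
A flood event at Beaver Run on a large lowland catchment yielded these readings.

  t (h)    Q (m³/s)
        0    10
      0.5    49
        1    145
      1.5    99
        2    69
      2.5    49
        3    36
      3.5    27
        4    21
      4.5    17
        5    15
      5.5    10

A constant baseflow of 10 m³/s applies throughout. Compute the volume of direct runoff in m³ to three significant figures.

V ≈ 7.69 × 10^5 m³

Direct-runoff ordinates (Q − Q_b): 0.0, 39.0, 135.0, 89.0, 59.0, 39.0, 26.0, 17.0, 11.0, 7.0, 5.0, 0.0 m³/s.
ΣQ_DR = 427.0 m³/s.
With Δt = 0.5 h = 1800 s, V = ΣQ_DR · Δt = 427.0 × 1800 = 7.69 × 10^5 m³.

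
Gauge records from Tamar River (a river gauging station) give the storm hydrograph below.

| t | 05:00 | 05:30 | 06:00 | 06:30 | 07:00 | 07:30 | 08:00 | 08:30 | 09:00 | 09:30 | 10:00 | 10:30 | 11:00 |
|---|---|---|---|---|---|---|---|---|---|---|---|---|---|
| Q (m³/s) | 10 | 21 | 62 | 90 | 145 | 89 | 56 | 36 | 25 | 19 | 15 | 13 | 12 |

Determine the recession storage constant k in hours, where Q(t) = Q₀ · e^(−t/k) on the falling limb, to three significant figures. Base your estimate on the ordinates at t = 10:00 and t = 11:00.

On the falling limb, Q drops from 15 to 12 m³/s between t = 10:00 and t = 11:00 (Δt = 1 h).
k = −Δt / ln(Q₂/Q₁) = −1 / ln(12/15) = 4.48 h.

k ≈ 4.48 h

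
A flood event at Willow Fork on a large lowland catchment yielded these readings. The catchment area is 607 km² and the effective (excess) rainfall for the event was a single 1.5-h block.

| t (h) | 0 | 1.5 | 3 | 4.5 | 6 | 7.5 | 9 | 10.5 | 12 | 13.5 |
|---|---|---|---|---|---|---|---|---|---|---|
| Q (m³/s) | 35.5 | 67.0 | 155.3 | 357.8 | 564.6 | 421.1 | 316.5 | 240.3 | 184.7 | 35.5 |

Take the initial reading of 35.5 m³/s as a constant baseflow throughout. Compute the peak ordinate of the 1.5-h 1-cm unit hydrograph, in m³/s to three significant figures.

U_p ≈ 294 m³/s

Direct runoff: 0.0, 31.5, 119.8, 322.3, 529.1, 385.6, 281.0, 204.8, 149.2, 0.0 m³/s; ΣQ_DR = 2023 m³/s, peak = 529.1 m³/s.
Runoff depth d = ΣQ_DR·Δt / A = 2023 × 5400 / (607 km²) = 18.00 mm.
The 1-cm UH is the DRH scaled by (10 mm)/d, so U_p = 529.1 × 10/18.00 = 294 m³/s.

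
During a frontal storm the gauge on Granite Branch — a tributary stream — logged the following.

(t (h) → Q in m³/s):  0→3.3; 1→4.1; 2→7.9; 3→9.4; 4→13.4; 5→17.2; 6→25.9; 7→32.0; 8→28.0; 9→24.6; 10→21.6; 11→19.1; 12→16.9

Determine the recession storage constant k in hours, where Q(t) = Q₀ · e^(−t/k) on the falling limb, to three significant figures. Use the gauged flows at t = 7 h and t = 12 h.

On the falling limb, Q drops from 32.0 to 16.9 m³/s between t = 7 h and t = 12 h (Δt = 5 h).
k = −Δt / ln(Q₂/Q₁) = −5 / ln(16.9/32.0) = 7.83 h.

k ≈ 7.83 h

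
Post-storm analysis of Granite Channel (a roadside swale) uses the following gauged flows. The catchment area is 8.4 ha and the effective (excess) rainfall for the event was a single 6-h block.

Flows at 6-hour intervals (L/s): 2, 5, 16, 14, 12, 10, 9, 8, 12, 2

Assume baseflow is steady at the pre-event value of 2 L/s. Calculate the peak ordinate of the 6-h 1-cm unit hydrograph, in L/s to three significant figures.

U_p ≈ 7.78 L/s

Direct runoff: 0.0, 3.0, 14.0, 12.0, 10.0, 8.0, 7.0, 6.0, 10.0, 0.0 L/s; ΣQ_DR = 70.00 L/s, peak = 14.0 L/s.
Runoff depth d = ΣQ_DR·Δt / A = 70.00 × 21600 / (8.4 ha) = 18.00 mm.
The 1-cm UH is the DRH scaled by (10 mm)/d, so U_p = 14.0 × 10/18.00 = 7.78 L/s.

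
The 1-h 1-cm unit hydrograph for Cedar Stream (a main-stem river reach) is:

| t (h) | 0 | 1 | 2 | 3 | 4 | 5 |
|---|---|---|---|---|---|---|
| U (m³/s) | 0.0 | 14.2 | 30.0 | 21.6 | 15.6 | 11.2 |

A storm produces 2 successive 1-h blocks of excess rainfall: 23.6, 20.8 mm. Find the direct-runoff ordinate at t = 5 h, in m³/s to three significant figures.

Q ≈ 58.9 m³/s

By discrete convolution, Q_j = Σ (P_i / 10 mm) · U_{j−i}.
At t = 5 h (j=5): Q = (23.6/10)·11.2 + (20.8/10)·15.6 = 58.9 m³/s.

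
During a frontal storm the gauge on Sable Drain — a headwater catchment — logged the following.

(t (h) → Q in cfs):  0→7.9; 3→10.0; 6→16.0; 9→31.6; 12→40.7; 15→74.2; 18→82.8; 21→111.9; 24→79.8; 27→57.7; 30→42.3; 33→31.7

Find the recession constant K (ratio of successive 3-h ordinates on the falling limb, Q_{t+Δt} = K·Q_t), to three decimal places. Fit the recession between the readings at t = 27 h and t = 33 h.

K ≈ 0.741

Using the recession-limb readings at t = 27 h and t = 33 h: Q falls from 57.7 to 31.7 cfs over 2 intervals.
K = (Q₂/Q₁)^(1/2) = (31.7/57.7)^(1/2) = 0.741.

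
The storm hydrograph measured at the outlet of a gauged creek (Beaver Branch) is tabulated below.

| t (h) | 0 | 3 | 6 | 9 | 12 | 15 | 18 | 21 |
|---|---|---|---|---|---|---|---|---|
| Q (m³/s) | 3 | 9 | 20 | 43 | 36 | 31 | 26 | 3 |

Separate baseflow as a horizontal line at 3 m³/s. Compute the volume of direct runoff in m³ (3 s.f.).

V ≈ 1.59 × 10^6 m³

Direct-runoff ordinates (Q − Q_b): 0.0, 6.0, 17.0, 40.0, 33.0, 28.0, 23.0, 0.0 m³/s.
ΣQ_DR = 147.0 m³/s.
With Δt = 3 h = 10800 s, V = ΣQ_DR · Δt = 147.0 × 10800 = 1.59 × 10^6 m³.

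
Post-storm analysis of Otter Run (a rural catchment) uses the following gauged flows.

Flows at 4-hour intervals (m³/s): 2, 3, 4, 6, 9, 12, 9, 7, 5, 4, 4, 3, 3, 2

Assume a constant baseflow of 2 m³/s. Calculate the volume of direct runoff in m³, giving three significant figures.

Direct-runoff ordinates (Q − Q_b): 0.0, 1.0, 2.0, 4.0, 7.0, 10.0, 7.0, 5.0, 3.0, 2.0, 2.0, 1.0, 1.0, 0.0 m³/s.
ΣQ_DR = 45.00 m³/s.
With Δt = 4 h = 14400 s, V = ΣQ_DR · Δt = 45.00 × 14400 = 6.48 × 10^5 m³.

V ≈ 6.48 × 10^5 m³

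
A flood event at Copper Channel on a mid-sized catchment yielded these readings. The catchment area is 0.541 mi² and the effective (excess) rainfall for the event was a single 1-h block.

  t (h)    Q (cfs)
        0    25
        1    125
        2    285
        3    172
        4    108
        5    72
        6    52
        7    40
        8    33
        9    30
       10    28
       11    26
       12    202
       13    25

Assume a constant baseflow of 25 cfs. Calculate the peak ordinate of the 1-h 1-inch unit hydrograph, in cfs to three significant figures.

U_p ≈ 104 cfs

Direct runoff: 0.0, 100.0, 260.0, 147.0, 83.0, 47.0, 27.0, 15.0, 8.0, 5.0, 3.0, 1.0, 177.0, 0.0 cfs; ΣQ_DR = 873.0 cfs, peak = 260.0 cfs.
Runoff depth d = ΣQ_DR·Δt / A = 873.0 × 3600 / (0.541 mi²) = 2.501 in.
The 1-inch UH is the DRH scaled by (1 in)/d, so U_p = 260.0 × 1/2.501 = 104 cfs.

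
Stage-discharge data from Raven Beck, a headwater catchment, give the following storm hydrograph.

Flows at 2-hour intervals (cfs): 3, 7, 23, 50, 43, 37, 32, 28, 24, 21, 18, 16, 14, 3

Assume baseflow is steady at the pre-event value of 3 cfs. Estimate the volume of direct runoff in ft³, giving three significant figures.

Direct-runoff ordinates (Q − Q_b): 0.0, 4.0, 20.0, 47.0, 40.0, 34.0, 29.0, 25.0, 21.0, 18.0, 15.0, 13.0, 11.0, 0.0 cfs.
ΣQ_DR = 277.0 cfs.
With Δt = 2 h = 7200 s, V = ΣQ_DR · Δt = 277.0 × 7200 = 1.99 × 10^6 ft³.

V ≈ 1.99 × 10^6 ft³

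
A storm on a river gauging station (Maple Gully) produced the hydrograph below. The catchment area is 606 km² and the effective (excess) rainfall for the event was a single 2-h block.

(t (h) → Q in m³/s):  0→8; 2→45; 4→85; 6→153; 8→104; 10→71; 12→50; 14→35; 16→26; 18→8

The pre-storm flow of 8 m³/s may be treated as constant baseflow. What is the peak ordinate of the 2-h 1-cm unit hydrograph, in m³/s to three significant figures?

Direct runoff: 0.0, 37.0, 77.0, 145.0, 96.0, 63.0, 42.0, 27.0, 18.0, 0.0 m³/s; ΣQ_DR = 505.0 m³/s, peak = 145.0 m³/s.
Runoff depth d = ΣQ_DR·Δt / A = 505.0 × 7200 / (606 km²) = 6.000 mm.
The 1-cm UH is the DRH scaled by (10 mm)/d, so U_p = 145.0 × 10/6.000 = 242 m³/s.

U_p ≈ 242 m³/s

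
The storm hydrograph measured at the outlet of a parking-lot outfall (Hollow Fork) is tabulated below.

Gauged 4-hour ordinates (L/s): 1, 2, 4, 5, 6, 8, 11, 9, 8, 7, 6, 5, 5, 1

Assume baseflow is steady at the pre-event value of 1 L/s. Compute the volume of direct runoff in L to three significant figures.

Direct-runoff ordinates (Q − Q_b): 0.0, 1.0, 3.0, 4.0, 5.0, 7.0, 10.0, 8.0, 7.0, 6.0, 5.0, 4.0, 4.0, 0.0 L/s.
ΣQ_DR = 64.00 L/s.
With Δt = 4 h = 14400 s, V = ΣQ_DR · Δt = 64.00 × 14400 = 9.22 × 10^5 L.

V ≈ 9.22 × 10^5 L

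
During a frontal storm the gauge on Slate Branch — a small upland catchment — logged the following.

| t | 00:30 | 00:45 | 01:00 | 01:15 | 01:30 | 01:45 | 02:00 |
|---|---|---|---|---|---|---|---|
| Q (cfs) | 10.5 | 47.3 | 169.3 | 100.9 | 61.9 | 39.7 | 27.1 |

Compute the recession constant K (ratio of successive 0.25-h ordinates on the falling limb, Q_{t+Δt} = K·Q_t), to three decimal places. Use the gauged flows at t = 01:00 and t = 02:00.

Using the recession-limb readings at t = 01:00 and t = 02:00: Q falls from 169.3 to 27.1 cfs over 4 intervals.
K = (Q₂/Q₁)^(1/4) = (27.1/169.3)^(1/4) = 0.633.

K ≈ 0.633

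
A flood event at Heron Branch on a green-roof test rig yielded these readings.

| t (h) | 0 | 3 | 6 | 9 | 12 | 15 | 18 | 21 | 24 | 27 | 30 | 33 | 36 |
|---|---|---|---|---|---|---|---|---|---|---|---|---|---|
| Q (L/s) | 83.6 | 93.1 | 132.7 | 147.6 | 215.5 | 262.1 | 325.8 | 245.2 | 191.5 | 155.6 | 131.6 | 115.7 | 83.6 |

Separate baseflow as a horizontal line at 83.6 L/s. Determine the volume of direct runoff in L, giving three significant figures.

Direct-runoff ordinates (Q − Q_b): 0.0, 9.5, 49.1, 64.0, 131.9, 178.5, 242.2, 161.6, 107.9, 72.0, 48.0, 32.1, 0.0 L/s.
ΣQ_DR = 1097 L/s.
With Δt = 3 h = 10800 s, V = ΣQ_DR · Δt = 1097 × 10800 = 1.18 × 10^7 L.

V ≈ 1.18 × 10^7 L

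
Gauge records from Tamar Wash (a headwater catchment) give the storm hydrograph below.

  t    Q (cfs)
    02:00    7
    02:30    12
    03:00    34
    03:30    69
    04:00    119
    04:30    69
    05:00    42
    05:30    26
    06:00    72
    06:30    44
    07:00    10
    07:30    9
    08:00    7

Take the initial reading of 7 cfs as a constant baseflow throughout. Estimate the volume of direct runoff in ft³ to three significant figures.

Direct-runoff ordinates (Q − Q_b): 0.0, 5.0, 27.0, 62.0, 112.0, 62.0, 35.0, 19.0, 65.0, 37.0, 3.0, 2.0, 0.0 cfs.
ΣQ_DR = 429.0 cfs.
With Δt = 0.5 h = 1800 s, V = ΣQ_DR · Δt = 429.0 × 1800 = 7.72 × 10^5 ft³.

V ≈ 7.72 × 10^5 ft³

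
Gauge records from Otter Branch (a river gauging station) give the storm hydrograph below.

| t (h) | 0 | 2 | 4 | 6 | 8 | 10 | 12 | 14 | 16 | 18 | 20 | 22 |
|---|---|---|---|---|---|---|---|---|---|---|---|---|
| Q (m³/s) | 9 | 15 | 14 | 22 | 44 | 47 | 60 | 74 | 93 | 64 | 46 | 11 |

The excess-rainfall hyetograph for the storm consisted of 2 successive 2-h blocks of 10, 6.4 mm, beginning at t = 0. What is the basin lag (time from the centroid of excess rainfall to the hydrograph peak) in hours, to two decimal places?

Centroid of excess rainfall: t_c = Σ P_i·t̄_i / ΣP_i = 1.7805 h (block centres at 1, 3 h).
Hydrograph peak occurs at t = 16 h, so basin lag t_L = 16 − 1.7805 = 14.22 h.

t_L ≈ 14.22 h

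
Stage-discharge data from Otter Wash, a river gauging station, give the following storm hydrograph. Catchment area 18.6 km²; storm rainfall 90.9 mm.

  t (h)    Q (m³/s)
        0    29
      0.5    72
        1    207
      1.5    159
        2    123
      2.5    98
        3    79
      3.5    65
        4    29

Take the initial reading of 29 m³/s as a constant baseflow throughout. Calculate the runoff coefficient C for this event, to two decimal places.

ΣQ_DR = 600.0 m³/s; V = ΣQ_DR·Δt = 1.080 × 10^6 m³.
Runoff depth d = V / A = 58.06 mm.
C = d / P = 58.06 / 90.9 = 0.64.

C ≈ 0.64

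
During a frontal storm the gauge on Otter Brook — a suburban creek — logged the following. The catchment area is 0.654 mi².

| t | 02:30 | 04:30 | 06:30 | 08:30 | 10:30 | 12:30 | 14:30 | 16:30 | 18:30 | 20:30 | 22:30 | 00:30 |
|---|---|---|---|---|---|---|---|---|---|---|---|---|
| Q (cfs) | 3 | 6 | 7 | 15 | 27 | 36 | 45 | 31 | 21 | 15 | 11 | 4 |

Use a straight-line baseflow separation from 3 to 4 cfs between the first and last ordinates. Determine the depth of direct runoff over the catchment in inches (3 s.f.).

d ≈ 0.848 in

Direct runoff: 0.00, 2.91, 3.82, 11.73, 23.64, 32.55, 41.45, 27.36, 17.27, 11.18, 7.09, 0.00 cfs; ΣQ_DR = 179.0 cfs.
V = ΣQ_DR · Δt = 179.0 × 7200 s = 1.289 × 10^6 ft³.
Over A = 0.654 mi², depth = V / A = 0.848 in.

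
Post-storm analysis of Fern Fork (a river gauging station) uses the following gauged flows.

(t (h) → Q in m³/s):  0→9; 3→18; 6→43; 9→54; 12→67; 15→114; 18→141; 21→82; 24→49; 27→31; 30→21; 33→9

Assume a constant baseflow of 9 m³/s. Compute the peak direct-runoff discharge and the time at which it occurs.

Q_p = 132.0 m³/s at t = 18 h

Subtracting baseflow gives direct-runoff ordinates: 0.0, 9.0, 34.0, 45.0, 58.0, 105.0, 132.0, 73.0, 40.0, 22.0, 12.0, 0.0 m³/s.
The maximum is 132.0 m³/s, occurring at the reading for t = 18 h.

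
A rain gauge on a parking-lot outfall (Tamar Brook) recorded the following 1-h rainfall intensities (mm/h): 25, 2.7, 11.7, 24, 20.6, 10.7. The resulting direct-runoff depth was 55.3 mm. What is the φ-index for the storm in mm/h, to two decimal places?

φ ≈ 7.34 mm/h

Only the 5 blocks with intensity above φ contribute runoff: 25, 11.7, 24, 20.6, 10.7 mm/h.
Σ(I−φ)·Δt = d  ⇒  (25+11.7+24+20.6+10.7 − 5φ)·1 = 55.3
φ = (92.00 − 55.3/1) / 5 = 7.34 mm/h.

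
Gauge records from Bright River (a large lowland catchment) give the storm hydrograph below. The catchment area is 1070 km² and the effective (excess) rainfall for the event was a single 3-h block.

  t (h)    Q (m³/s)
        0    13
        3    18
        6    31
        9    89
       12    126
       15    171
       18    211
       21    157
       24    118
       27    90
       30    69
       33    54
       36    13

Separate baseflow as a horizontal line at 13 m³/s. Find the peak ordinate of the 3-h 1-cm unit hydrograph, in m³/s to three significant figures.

Direct runoff: 0.0, 5.0, 18.0, 76.0, 113.0, 158.0, 198.0, 144.0, 105.0, 77.0, 56.0, 41.0, 0.0 m³/s; ΣQ_DR = 991.0 m³/s, peak = 198.0 m³/s.
Runoff depth d = ΣQ_DR·Δt / A = 991.0 × 10800 / (1070 km²) = 10.00 mm.
The 1-cm UH is the DRH scaled by (10 mm)/d, so U_p = 198.0 × 10/10.00 = 198 m³/s.

U_p ≈ 198 m³/s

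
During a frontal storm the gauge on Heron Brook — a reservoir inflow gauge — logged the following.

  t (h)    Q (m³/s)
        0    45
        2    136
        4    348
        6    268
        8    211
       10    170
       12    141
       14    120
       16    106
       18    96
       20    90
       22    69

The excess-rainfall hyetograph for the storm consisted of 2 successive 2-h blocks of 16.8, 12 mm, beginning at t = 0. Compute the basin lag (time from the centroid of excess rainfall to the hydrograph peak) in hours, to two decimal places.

t_L ≈ 2.17 h

Centroid of excess rainfall: t_c = Σ P_i·t̄_i / ΣP_i = 1.8333 h (block centres at 1, 3 h).
Hydrograph peak occurs at t = 4 h, so basin lag t_L = 4 − 1.8333 = 2.17 h.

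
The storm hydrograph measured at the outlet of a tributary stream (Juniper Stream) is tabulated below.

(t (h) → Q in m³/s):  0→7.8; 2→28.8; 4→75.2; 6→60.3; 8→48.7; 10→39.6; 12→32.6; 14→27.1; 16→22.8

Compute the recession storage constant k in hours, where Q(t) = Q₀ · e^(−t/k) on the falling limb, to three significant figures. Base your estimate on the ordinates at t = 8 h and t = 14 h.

On the falling limb, Q drops from 48.7 to 27.1 m³/s between t = 8 h and t = 14 h (Δt = 6 h).
k = −Δt / ln(Q₂/Q₁) = −6 / ln(27.1/48.7) = 10.2 h.

k ≈ 10.2 h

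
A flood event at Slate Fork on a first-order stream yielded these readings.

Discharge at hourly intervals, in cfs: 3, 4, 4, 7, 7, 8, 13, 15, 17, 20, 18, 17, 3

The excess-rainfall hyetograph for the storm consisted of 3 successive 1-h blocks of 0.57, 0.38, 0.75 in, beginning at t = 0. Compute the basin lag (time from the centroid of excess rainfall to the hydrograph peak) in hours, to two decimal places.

Centroid of excess rainfall: t_c = Σ P_i·t̄_i / ΣP_i = 1.6059 h (block centres at 0.5, 1.5, 2.5 h).
Hydrograph peak occurs at t = 9 h, so basin lag t_L = 9 − 1.6059 = 7.39 h.

t_L ≈ 7.39 h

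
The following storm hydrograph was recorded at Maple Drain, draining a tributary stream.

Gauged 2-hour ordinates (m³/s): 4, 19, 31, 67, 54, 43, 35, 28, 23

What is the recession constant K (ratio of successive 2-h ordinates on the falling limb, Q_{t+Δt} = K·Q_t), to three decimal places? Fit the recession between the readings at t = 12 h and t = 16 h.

Using the recession-limb readings at t = 12 h and t = 16 h: Q falls from 35 to 23 m³/s over 2 intervals.
K = (Q₂/Q₁)^(1/2) = (23/35)^(1/2) = 0.811.

K ≈ 0.811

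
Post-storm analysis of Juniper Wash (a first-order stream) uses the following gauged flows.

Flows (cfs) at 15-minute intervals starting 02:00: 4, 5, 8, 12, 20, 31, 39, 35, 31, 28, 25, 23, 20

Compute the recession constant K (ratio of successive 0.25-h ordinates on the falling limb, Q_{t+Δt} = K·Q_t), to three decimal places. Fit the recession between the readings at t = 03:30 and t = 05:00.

K ≈ 0.895

Using the recession-limb readings at t = 03:30 and t = 05:00: Q falls from 39 to 20 cfs over 6 intervals.
K = (Q₂/Q₁)^(1/6) = (20/39)^(1/6) = 0.895.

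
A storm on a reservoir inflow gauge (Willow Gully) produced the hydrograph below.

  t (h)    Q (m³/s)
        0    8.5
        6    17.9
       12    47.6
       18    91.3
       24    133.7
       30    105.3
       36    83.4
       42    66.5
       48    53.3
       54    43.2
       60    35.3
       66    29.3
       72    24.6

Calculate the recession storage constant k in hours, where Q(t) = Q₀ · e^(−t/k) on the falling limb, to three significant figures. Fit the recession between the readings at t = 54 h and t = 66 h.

k ≈ 30.9 h

On the falling limb, Q drops from 43.2 to 29.3 m³/s between t = 54 h and t = 66 h (Δt = 12 h).
k = −Δt / ln(Q₂/Q₁) = −12 / ln(29.3/43.2) = 30.9 h.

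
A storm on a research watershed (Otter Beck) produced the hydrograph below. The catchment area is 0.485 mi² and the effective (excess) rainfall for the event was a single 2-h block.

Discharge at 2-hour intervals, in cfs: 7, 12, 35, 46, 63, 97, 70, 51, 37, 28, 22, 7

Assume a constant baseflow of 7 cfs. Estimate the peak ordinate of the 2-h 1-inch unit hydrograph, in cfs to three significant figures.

Direct runoff: 0.0, 5.0, 28.0, 39.0, 56.0, 90.0, 63.0, 44.0, 30.0, 21.0, 15.0, 0.0 cfs; ΣQ_DR = 391.0 cfs, peak = 90.0 cfs.
Runoff depth d = ΣQ_DR·Δt / A = 391.0 × 7200 / (0.485 mi²) = 2.499 in.
The 1-inch UH is the DRH scaled by (1 in)/d, so U_p = 90.0 × 1/2.499 = 36.0 cfs.

U_p ≈ 36.0 cfs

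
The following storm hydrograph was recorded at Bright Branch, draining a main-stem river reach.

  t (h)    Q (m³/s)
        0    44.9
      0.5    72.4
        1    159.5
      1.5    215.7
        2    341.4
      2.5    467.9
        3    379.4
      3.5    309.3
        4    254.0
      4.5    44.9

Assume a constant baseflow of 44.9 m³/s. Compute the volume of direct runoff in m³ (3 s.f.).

Direct-runoff ordinates (Q − Q_b): 0.0, 27.5, 114.6, 170.8, 296.5, 423.0, 334.5, 264.4, 209.1, 0.0 m³/s.
ΣQ_DR = 1840 m³/s.
With Δt = 0.5 h = 1800 s, V = ΣQ_DR · Δt = 1840 × 1800 = 3.31 × 10^6 m³.

V ≈ 3.31 × 10^6 m³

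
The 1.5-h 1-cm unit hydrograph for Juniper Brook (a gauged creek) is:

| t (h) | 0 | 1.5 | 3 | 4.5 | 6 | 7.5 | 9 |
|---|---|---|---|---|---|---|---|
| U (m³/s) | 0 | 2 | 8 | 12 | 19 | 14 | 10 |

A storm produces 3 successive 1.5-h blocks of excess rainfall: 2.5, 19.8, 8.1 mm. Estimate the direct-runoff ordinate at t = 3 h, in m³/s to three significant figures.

Q ≈ 5.96 m³/s

By discrete convolution, Q_j = Σ (P_i / 10 mm) · U_{j−i}.
At t = 3 h (j=2): Q = (2.5/10)·8 + (19.8/10)·2 + (8.1/10)·0 = 5.96 m³/s.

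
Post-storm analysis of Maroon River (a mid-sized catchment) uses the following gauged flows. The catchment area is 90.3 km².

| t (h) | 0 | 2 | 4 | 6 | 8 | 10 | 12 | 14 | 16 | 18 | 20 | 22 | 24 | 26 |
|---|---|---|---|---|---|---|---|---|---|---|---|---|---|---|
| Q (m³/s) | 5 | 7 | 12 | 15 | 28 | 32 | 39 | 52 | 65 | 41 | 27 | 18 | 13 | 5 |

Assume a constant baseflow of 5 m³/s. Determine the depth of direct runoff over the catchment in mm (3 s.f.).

d ≈ 23.0 mm

Direct runoff: 0.0, 2.0, 7.0, 10.0, 23.0, 27.0, 34.0, 47.0, 60.0, 36.0, 22.0, 13.0, 8.0, 0.0 m³/s; ΣQ_DR = 289.0 m³/s.
V = ΣQ_DR · Δt = 289.0 × 7200 s = 2.081 × 10^6 m³.
Over A = 90.3 km², depth = V / A = 23.0 mm.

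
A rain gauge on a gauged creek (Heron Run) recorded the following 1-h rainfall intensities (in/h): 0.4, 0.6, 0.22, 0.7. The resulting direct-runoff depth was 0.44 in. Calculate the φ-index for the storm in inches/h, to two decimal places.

Only the 2 blocks with intensity above φ contribute runoff: 0.6, 0.7 in/h.
Σ(I−φ)·Δt = d  ⇒  (0.6+0.7 − 2φ)·1 = 0.44
φ = (1.300 − 0.44/1) / 2 = 0.43 in/h.

φ ≈ 0.43 in/h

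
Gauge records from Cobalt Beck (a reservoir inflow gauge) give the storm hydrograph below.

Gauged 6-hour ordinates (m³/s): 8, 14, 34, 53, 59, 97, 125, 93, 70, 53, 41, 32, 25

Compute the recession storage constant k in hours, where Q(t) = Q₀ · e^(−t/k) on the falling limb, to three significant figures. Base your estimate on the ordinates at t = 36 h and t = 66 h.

On the falling limb, Q drops from 125 to 32 m³/s between t = 36 h and t = 66 h (Δt = 30 h).
k = −Δt / ln(Q₂/Q₁) = −30 / ln(32/125) = 22.0 h.

k ≈ 22.0 h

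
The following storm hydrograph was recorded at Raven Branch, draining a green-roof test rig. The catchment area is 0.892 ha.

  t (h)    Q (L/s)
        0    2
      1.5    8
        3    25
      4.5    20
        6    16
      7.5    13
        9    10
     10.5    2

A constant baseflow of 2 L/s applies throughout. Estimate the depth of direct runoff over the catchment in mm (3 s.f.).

d ≈ 48.4 mm

Direct runoff: 0.0, 6.0, 23.0, 18.0, 14.0, 11.0, 8.0, 0.0 L/s; ΣQ_DR = 80.00 L/s.
V = ΣQ_DR · Δt = 80.00 × 5400 s = 4.320 × 10^5 L.
Over A = 0.892 ha, depth = V / A = 48.4 mm.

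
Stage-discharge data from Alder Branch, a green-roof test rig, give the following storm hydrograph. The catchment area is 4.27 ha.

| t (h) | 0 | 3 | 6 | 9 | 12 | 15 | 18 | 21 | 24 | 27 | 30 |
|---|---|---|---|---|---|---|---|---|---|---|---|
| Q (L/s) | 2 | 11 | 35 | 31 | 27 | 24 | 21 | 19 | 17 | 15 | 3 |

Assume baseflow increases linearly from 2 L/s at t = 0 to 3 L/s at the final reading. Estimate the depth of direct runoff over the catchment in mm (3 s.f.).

d ≈ 44.9 mm

Direct runoff: 0.00, 8.90, 32.80, 28.70, 24.60, 21.50, 18.40, 16.30, 14.20, 12.10, 0.00 L/s; ΣQ_DR = 177.5 L/s.
V = ΣQ_DR · Δt = 177.5 × 10800 s = 1.917 × 10^6 L.
Over A = 4.27 ha, depth = V / A = 44.9 mm.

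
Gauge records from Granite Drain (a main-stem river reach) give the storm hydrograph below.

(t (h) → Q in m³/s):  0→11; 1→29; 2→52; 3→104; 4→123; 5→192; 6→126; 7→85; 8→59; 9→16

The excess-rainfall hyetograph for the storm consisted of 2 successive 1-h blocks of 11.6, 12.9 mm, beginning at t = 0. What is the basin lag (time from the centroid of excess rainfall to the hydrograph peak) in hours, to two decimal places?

t_L ≈ 3.97 h

Centroid of excess rainfall: t_c = Σ P_i·t̄_i / ΣP_i = 1.0265 h (block centres at 0.5, 1.5 h).
Hydrograph peak occurs at t = 5 h, so basin lag t_L = 5 − 1.0265 = 3.97 h.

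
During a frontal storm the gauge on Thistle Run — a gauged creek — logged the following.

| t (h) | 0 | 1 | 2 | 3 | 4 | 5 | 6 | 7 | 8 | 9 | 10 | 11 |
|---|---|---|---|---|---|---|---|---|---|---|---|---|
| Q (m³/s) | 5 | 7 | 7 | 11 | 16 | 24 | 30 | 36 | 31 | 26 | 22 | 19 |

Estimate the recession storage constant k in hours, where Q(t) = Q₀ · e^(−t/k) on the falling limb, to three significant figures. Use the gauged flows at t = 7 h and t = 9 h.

k ≈ 6.15 h

On the falling limb, Q drops from 36 to 26 m³/s between t = 7 h and t = 9 h (Δt = 2 h).
k = −Δt / ln(Q₂/Q₁) = −2 / ln(26/36) = 6.15 h.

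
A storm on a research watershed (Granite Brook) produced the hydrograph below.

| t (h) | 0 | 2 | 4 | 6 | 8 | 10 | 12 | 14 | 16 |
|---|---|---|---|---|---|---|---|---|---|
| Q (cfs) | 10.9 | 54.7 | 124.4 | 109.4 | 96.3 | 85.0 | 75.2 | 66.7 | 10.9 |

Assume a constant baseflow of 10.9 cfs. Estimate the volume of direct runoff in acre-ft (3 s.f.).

Direct-runoff ordinates (Q − Q_b): 0.0, 43.8, 113.5, 98.5, 85.4, 74.1, 64.3, 55.8, 0.0 cfs.
ΣQ_DR = 535.4 cfs.
With Δt = 2 h = 7200 s, V = ΣQ_DR · Δt = 535.4 × 7200 = 3.85 × 10^6 ft³ = 88.5 acre-ft.

V ≈ 88.5 acre-ft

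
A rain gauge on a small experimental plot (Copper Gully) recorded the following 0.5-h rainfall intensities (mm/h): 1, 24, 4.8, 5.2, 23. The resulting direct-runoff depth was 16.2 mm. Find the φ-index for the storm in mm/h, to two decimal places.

φ ≈ 7.30 mm/h

Only the 2 blocks with intensity above φ contribute runoff: 24, 23 mm/h.
Σ(I−φ)·Δt = d  ⇒  (24+23 − 2φ)·0.5 = 16.2
φ = (47.00 − 16.2/0.5) / 2 = 7.30 mm/h.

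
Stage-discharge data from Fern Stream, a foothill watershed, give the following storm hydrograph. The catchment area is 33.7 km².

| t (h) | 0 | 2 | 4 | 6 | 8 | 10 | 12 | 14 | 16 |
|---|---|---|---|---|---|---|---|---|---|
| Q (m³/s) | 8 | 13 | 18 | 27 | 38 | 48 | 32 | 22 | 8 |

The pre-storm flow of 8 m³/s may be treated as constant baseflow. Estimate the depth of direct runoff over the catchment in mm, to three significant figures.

d ≈ 30.3 mm

Direct runoff: 0.0, 5.0, 10.0, 19.0, 30.0, 40.0, 24.0, 14.0, 0.0 m³/s; ΣQ_DR = 142.0 m³/s.
V = ΣQ_DR · Δt = 142.0 × 7200 s = 1.022 × 10^6 m³.
Over A = 33.7 km², depth = V / A = 30.3 mm.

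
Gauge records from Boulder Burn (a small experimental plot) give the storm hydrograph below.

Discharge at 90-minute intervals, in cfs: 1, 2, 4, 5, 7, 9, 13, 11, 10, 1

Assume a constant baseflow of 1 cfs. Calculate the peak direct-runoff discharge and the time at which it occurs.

Subtracting baseflow gives direct-runoff ordinates: 0.0, 1.0, 3.0, 4.0, 6.0, 8.0, 12.0, 10.0, 9.0, 0.0 cfs.
The maximum is 12.0 cfs, occurring at the reading for t = 9 h.

Q_p = 12.0 cfs at t = 9 h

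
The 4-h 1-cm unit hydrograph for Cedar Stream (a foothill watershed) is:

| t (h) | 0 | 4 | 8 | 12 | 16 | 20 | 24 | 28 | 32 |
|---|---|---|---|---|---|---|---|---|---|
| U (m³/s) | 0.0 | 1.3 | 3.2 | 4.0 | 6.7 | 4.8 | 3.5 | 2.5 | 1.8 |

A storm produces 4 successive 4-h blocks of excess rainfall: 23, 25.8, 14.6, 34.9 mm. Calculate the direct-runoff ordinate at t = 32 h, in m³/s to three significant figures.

Q ≈ 32.5 m³/s

By discrete convolution, Q_j = Σ (P_i / 10 mm) · U_{j−i}.
At t = 32 h (j=8): Q = (23/10)·1.8 + (25.8/10)·2.5 + (14.6/10)·3.5 + (34.9/10)·4.8 = 32.5 m³/s.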